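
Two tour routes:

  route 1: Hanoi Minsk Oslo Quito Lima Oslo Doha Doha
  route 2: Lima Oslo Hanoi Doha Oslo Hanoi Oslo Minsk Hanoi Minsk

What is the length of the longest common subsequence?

One common subsequence of length 3: Hanoi [1,3] → Oslo [3,5] → Oslo [6,7]. dp[8][10] = 3 confirms this is the maximum.

3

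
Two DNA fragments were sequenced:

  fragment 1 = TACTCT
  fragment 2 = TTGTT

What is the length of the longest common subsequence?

Let dp[i][j] be the LCS length of the first i bases of fragment 1 and the first j bases of fragment 2. dp[i][j] = dp[i-1][j-1]+1 when the i-th and j-th bases match, else max(dp[i-1][j], dp[i][j-1]).
    ·  T  T  G  T  T
 ·  0  0  0  0  0  0
 T  0  1  1  1  1  1
 A  0  1  1  1  1  1
 C  0  1  1  1  1  1
 T  0  1  2  2  2  2
 C  0  1  2  2  2  2
 T  0  1  2  2  3  3
dp[6][5] = 3. One LCS (by backtracking along matches): TTT.

3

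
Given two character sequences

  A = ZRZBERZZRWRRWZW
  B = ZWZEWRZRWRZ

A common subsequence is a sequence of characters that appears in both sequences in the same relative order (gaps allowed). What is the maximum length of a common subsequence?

9

Match Z at A[1]=B[1], Z at A[3]=B[3], E at A[5]=B[4], R at A[6]=B[6], Z at A[8]=B[7], R at A[9]=B[8], W at A[10]=B[9], R at A[12]=B[10], Z at A[14]=B[11] — 9 characters in the same relative order in both, and the DP table's final entry dp[15][11] is also 9, so no common subsequence is longer.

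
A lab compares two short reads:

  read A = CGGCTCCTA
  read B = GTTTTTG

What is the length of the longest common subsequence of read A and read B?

3

Let dp[i][j] be the LCS length of the first i bases of read A and the first j bases of read B. dp[i][j] = dp[i-1][j-1]+1 when the i-th and j-th bases match, else max(dp[i-1][j], dp[i][j-1]).
    ·  G  T  T  T  T  T  G
 ·  0  0  0  0  0  0  0  0
 C  0  0  0  0  0  0  0  0
 G  0  1  1  1  1  1  1  1
 G  0  1  1  1  1  1  1  2
 C  0  1  1  1  1  1  1  2
 T  0  1  2  2  2  2  2  2
 C  0  1  2  2  2  2  2  2
 C  0  1  2  2  2  2  2  2
 T  0  1  2  3  3  3  3  3
 A  0  1  2  3  3  3  3  3
dp[9][7] = 3. One LCS (by backtracking along matches): GTT.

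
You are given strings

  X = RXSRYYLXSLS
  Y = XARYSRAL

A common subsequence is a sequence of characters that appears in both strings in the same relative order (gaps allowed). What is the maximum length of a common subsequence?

5

Match X (X #2, Y #1) → R (X #4, Y #3) → Y (X #6, Y #4) → S (X #9, Y #5) → L (X #10, Y #8) — 5 characters in the same relative order in both. Since dp[11][8] = 5, nothing longer is possible.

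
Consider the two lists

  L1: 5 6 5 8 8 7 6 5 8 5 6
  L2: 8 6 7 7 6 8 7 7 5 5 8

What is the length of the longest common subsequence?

Let dp[i][j] be the LCS length of the first i values of L1 and the first j values of L2. dp[i][j] = dp[i-1][j-1]+1 when the i-th and j-th values match, else max(dp[i-1][j], dp[i][j-1]).
    ·  8  6  7  7  6  8  7  7  5  5  8
 ·  0  0  0  0  0  0  0  0  0  0  0  0
 5  0  0  0  0  0  0  0  0  0  1  1  1
 6  0  0  1  1  1  1  1  1  1  1  1  1
 5  0  0  1  1  1  1  1  1  1  2  2  2
 8  0  1  1  1  1  1  2  2  2  2  2  3
 8  0  1  1  1  1  1  2  2  2  2  2  3
 7  0  1  1  2  2  2  2  3  3  3  3  3
 6  0  1  2  2  2  3  3  3  3  3  3  3
 5  0  1  2  2  2  3  3  3  3  4  4  4
 8  0  1  2  2  2  3  4  4  4  4  4  5
 5  0  1  2  2  2  3  4  4  4  5  5  5
 6  0  1  2  2  2  3  4  4  4  5  5  5
dp[11][11] = 5. One LCS (by backtracking along matches): 6, 8, 7, 5, 8.

5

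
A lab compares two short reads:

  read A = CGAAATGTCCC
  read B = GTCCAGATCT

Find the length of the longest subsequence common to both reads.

Pick C at read A[1]=read B[4]; then G at read A[2]=read B[6]; then A at read A[5]=read B[7]; then T at read A[6]=read B[8]; then T at read A[8]=read B[10]; all 5 bases appear in both, in order. dp[11][10] = 5 confirms this is the maximum.

5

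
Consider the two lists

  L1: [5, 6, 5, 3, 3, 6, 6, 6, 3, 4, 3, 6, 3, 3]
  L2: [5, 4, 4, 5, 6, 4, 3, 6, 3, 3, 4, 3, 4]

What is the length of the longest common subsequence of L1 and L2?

One common subsequence of length 8: 5 (L1 #1, L2 #1); then 5 (L1 #3, L2 #4); then 6 (L1 #8, L2 #5); then 4 (L1 #10, L2 #6); then 3 (L1 #11, L2 #7); then 6 (L1 #12, L2 #8); then 3 (L1 #13, L2 #10); then 3 (L1 #14, L2 #12). Since dp[14][13] = 8, nothing longer is possible.

8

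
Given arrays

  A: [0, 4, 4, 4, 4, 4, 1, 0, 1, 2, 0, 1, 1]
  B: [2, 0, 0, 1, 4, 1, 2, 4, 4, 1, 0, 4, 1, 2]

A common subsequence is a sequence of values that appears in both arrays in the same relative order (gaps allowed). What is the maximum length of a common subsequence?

Pick 0 [1,3]; then 4 [2,5]; then 4 [5,8]; then 4 [6,9]; then 1 [7,10]; then 0 [8,11]; then 1 [9,13]; then 2 [10,14]; all 8 values appear in both, in order. dp[13][14] = 8 confirms this is the maximum.

8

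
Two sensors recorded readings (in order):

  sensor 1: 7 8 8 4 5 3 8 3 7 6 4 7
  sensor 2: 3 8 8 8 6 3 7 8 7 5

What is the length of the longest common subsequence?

6

One common subsequence of length 6: 8 (sensor 1 #2, sensor 2 #2), 8 (sensor 1 #3, sensor 2 #3), 8 (sensor 1 #7, sensor 2 #4), 3 (sensor 1 #8, sensor 2 #6), 7 (sensor 1 #9, sensor 2 #7), 7 (sensor 1 #12, sensor 2 #9). The LCS DP gives dp[12][10] = 6, so this is optimal.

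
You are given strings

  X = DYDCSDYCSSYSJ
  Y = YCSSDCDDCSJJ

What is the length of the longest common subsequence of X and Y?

7

Taking Y (X #2, Y #1) → D (X #3, Y #5) → C (X #4, Y #6) → D (X #6, Y #8) → C (X #8, Y #9) → S (X #9, Y #10) → J (X #13, Y #12) gives a common subsequence of length 7. Since dp[13][12] = 7, nothing longer is possible.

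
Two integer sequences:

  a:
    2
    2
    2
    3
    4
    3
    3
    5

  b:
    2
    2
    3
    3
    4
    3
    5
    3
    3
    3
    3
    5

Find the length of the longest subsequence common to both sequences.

7

Match 2 at a[1]=b[1], then 2 at a[2]=b[2], then 3 at a[4]=b[4], then 4 at a[5]=b[5], then 3 at a[6]=b[10], then 3 at a[7]=b[11], then 5 at a[8]=b[12] — 7 values in the same relative order in both. Since dp[8][12] = 7, nothing longer is possible.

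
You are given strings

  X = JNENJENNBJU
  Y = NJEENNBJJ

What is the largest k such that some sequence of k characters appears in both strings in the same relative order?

Let dp[i][j] be the LCS length of the first i characters of X and the first j characters of Y. dp[i][j] = dp[i-1][j-1]+1 when the i-th and j-th characters match, else max(dp[i-1][j], dp[i][j-1]).
    ·  N  J  E  E  N  N  B  J  J
 ·  0  0  0  0  0  0  0  0  0  0
 J  0  0  1  1  1  1  1  1  1  1
 N  0  1  1  1  1  2  2  2  2  2
 E  0  1  1  2  2  2  2  2  2  2
 N  0  1  1  2  2  3  3  3  3  3
 J  0  1  2  2  2  3  3  3  4  4
 E  0  1  2  3  3  3  3  3  4  4
 N  0  1  2  3  3  4  4  4  4  4
 N  0  1  2  3  3  4  5  5  5  5
 B  0  1  2  3  3  4  5  6  6  6
 J  0  1  2  3  3  4  5  6  7  7
 U  0  1  2  3  3  4  5  6  7  7
dp[11][9] = 7. One LCS (by backtracking along matches): JEENNBJ.

7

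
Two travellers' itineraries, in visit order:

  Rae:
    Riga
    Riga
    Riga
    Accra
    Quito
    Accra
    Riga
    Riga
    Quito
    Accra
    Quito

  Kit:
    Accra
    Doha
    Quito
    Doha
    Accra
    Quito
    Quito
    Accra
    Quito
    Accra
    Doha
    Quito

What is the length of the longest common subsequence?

One common subsequence of length 6: Accra [4,5]; then Quito [5,7]; then Accra [6,8]; then Quito [9,9]; then Accra [10,10]; then Quito [11,12]. Since dp[11][12] = 6, nothing longer is possible.

6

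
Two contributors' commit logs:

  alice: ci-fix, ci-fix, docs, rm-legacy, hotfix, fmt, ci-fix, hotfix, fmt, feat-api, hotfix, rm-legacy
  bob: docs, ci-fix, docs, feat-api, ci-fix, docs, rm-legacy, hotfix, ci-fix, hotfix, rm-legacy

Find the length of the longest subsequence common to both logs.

8

One common subsequence of length 8: ci-fix [1,2]; then ci-fix [2,5]; then docs [3,6]; then rm-legacy [4,7]; then hotfix [5,8]; then ci-fix [7,9]; then hotfix [11,10]; then rm-legacy [12,11]. The LCS DP gives dp[12][11] = 8, so this is optimal.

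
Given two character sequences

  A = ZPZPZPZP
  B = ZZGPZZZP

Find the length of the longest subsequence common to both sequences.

Pick Z (A #1, B #2), then P (A #2, B #4), then Z (A #3, B #5), then Z (A #5, B #6), then Z (A #7, B #7), then P (A #8, B #8); all 6 characters appear in both, in order. The LCS DP gives dp[8][8] = 6, so this is optimal.

6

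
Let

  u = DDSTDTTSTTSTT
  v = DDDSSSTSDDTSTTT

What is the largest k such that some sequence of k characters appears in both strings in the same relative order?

Taking D (u #1, v #2), D (u #2, v #3), S (u #3, v #6), T (u #4, v #7), D (u #5, v #10), T (u #7, v #11), S (u #8, v #12), T (u #10, v #13), T (u #12, v #14), T (u #13, v #15) gives a common subsequence of length 10. Since dp[13][15] = 10, nothing longer is possible.

10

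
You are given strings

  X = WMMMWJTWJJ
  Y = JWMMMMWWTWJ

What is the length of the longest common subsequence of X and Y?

8

One common subsequence of length 8: W at X[1]=Y[2], then M at X[2]=Y[4], then M at X[3]=Y[5], then M at X[4]=Y[6], then W at X[5]=Y[8], then T at X[7]=Y[9], then W at X[8]=Y[10], then J at X[10]=Y[11]. dp[10][11] = 8 confirms this is the maximum.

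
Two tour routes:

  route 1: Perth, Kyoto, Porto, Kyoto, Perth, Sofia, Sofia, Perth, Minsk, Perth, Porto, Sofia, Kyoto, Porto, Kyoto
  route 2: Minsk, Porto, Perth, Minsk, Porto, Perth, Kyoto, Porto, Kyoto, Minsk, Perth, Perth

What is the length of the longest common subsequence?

7

One common subsequence of length 7: Porto (route 1 #3, route 2 #2), Perth (route 1 #8, route 2 #3), Minsk (route 1 #9, route 2 #4), Perth (route 1 #10, route 2 #6), Kyoto (route 1 #13, route 2 #7), Porto (route 1 #14, route 2 #8), Kyoto (route 1 #15, route 2 #9), and the DP table's final entry dp[15][12] is also 7, so no common subsequence is longer.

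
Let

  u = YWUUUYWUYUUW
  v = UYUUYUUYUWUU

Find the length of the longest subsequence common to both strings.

Let dp[i][j] be the LCS length of the first i characters of u and the first j characters of v. dp[i][j] = dp[i-1][j-1]+1 when the i-th and j-th characters match, else max(dp[i-1][j], dp[i][j-1]).
    ·  U  Y  U  U  Y  U  U  Y  U  W  U  U
 ·  0  0  0  0  0  0  0  0  0  0  0  0  0
 Y  0  0  1  1  1  1  1  1  1  1  1  1  1
 W  0  0  1  1  1  1  1  1  1  1  2  2  2
 U  0  1  1  2  2  2  2  2  2  2  2  3  3
 U  0  1  1  2  3  3  3  3  3  3  3  3  4
 U  0  1  1  2  3  3  4  4  4  4  4  4  4
 Y  0  1  2  2  3  4  4  4  5  5  5  5  5
 W  0  1  2  2  3  4  4  4  5  5  6  6  6
 U  0  1  2  3  3  4  5  5  5  6  6  7  7
 Y  0  1  2  3  3  4  5  5  6  6  6  7  7
 U  0  1  2  3  4  4  5  6  6  7  7  7  8
 U  0  1  2  3  4  4  5  6  6  7  7  8  8
 W  0  1  2  3  4  4  5  6  6  7  8  8  8
dp[12][12] = 8. One LCS (by backtracking along matches): YUUUYWUU.

8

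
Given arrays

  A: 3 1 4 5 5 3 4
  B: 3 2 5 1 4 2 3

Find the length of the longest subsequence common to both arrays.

Let dp[i][j] be the LCS length of the first i values of A and the first j values of B. dp[i][j] = dp[i-1][j-1]+1 when the i-th and j-th values match, else max(dp[i-1][j], dp[i][j-1]).
    ·  3  2  5  1  4  2  3
 ·  0  0  0  0  0  0  0  0
 3  0  1  1  1  1  1  1  1
 1  0  1  1  1  2  2  2  2
 4  0  1  1  1  2  3  3  3
 5  0  1  1  2  2  3  3  3
 5  0  1  1  2  2  3  3  3
 3  0  1  1  2  2  3  3  4
 4  0  1  1  2  2  3  3  4
dp[7][7] = 4. One LCS (by backtracking along matches): 3, 1, 4, 3.

4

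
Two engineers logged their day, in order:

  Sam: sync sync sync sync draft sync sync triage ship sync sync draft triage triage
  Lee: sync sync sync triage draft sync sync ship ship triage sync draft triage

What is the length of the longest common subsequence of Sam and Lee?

10

Pick sync at Sam[1]=Lee[1]; then sync at Sam[2]=Lee[2]; then sync at Sam[3]=Lee[3]; then draft at Sam[5]=Lee[5]; then sync at Sam[6]=Lee[6]; then sync at Sam[7]=Lee[7]; then triage at Sam[8]=Lee[10]; then sync at Sam[11]=Lee[11]; then draft at Sam[12]=Lee[12]; then triage at Sam[14]=Lee[13]; all 10 tasks appear in both, in order. Since dp[14][13] = 10, nothing longer is possible.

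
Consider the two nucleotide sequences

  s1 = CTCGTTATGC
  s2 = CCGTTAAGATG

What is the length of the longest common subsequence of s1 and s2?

Pick C at s1[1]=s2[1]; then C at s1[3]=s2[2]; then G at s1[4]=s2[3]; then T at s1[5]=s2[4]; then T at s1[6]=s2[5]; then A at s1[7]=s2[9]; then T at s1[8]=s2[10]; then G at s1[9]=s2[11]; all 8 bases appear in both, in order, and the DP table's final entry dp[10][11] is also 8, so no common subsequence is longer.

8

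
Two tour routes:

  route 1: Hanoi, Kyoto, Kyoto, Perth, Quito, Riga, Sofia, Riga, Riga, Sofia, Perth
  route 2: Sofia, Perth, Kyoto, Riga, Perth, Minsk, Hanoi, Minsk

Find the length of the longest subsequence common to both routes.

3

Taking Kyoto at route 1[3]=route 2[3]; then Riga at route 1[9]=route 2[4]; then Perth at route 1[11]=route 2[5] gives a common subsequence of length 3. The LCS DP gives dp[11][8] = 3, so this is optimal.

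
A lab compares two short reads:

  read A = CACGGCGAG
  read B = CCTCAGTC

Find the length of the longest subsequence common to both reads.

5

Match C (read A #1, read B #1) → C (read A #3, read B #2) → C (read A #6, read B #4) → A (read A #8, read B #5) → G (read A #9, read B #6) — 5 bases in the same relative order in both. Since dp[9][8] = 5, nothing longer is possible.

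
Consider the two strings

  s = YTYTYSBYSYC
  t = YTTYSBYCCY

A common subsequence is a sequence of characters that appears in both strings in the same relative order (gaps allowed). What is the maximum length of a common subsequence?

Taking Y (s #1, t #1); then T (s #2, t #2); then T (s #4, t #3); then Y (s #5, t #4); then S (s #6, t #5); then B (s #7, t #6); then Y (s #8, t #7); then Y (s #10, t #10) gives a common subsequence of length 8. dp[11][10] = 8 confirms this is the maximum.

8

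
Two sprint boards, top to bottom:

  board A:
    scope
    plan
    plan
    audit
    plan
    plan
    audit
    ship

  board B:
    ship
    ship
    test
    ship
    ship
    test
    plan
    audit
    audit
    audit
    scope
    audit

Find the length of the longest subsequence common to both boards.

One common subsequence of length 3: plan at board A[2]=board B[7], then audit at board A[4]=board B[10], then audit at board A[7]=board B[12]. The LCS DP gives dp[8][12] = 3, so this is optimal.

3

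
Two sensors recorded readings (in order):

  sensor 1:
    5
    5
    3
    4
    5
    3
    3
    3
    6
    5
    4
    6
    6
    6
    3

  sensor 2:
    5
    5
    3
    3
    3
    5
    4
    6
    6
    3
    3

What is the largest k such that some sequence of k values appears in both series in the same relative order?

10

Match 5 [2,1], 5 [5,2], 3 [6,3], 3 [7,4], 3 [8,5], 5 [10,6], 4 [11,7], 6 [12,8], 6 [13,9], 3 [15,11] — 10 values in the same relative order in both. Since dp[15][11] = 10, nothing longer is possible.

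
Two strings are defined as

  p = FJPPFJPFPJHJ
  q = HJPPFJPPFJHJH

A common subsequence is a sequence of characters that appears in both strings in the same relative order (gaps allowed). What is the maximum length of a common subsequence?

Taking J (p #2, q #2), P (p #3, q #3), P (p #4, q #4), F (p #5, q #5), J (p #6, q #6), P (p #7, q #8), F (p #8, q #9), J (p #10, q #10), H (p #11, q #11), J (p #12, q #12) gives a common subsequence of length 10. The LCS DP gives dp[12][13] = 10, so this is optimal.

10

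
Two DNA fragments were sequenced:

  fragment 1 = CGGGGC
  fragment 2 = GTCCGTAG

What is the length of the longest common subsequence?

Pick C (fragment 1 #1, fragment 2 #4); then G (fragment 1 #2, fragment 2 #5); then G (fragment 1 #5, fragment 2 #8); all 3 bases appear in both, in order. Since dp[6][8] = 3, nothing longer is possible.

3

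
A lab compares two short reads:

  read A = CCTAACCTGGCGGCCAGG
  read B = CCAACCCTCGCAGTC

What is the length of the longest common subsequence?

12

Match C at read A[1]=read B[1]; then C at read A[2]=read B[2]; then A at read A[4]=read B[3]; then A at read A[5]=read B[4]; then C at read A[6]=read B[6]; then C at read A[7]=read B[7]; then T at read A[8]=read B[8]; then C at read A[11]=read B[9]; then G at read A[13]=read B[10]; then C at read A[15]=read B[11]; then A at read A[16]=read B[12]; then G at read A[17]=read B[13] — 12 bases in the same relative order in both. The LCS DP gives dp[18][15] = 12, so this is optimal.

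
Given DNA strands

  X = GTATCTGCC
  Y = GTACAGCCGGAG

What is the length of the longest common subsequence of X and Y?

7

Let dp[i][j] be the LCS length of the first i bases of X and the first j bases of Y. dp[i][j] = dp[i-1][j-1]+1 when the i-th and j-th bases match, else max(dp[i-1][j], dp[i][j-1]).
    ·  G  T  A  C  A  G  C  C  G  G  A  G
 ·  0  0  0  0  0  0  0  0  0  0  0  0  0
 G  0  1  1  1  1  1  1  1  1  1  1  1  1
 T  0  1  2  2  2  2  2  2  2  2  2  2  2
 A  0  1  2  3  3  3  3  3  3  3  3  3  3
 T  0  1  2  3  3  3  3  3  3  3  3  3  3
 C  0  1  2  3  4  4  4  4  4  4  4  4  4
 T  0  1  2  3  4  4  4  4  4  4  4  4  4
 G  0  1  2  3  4  4  5  5  5  5  5  5  5
 C  0  1  2  3  4  4  5  6  6  6  6  6  6
 C  0  1  2  3  4  4  5  6  7  7  7  7  7
dp[9][12] = 7. One LCS (by backtracking along matches): GTACGCC.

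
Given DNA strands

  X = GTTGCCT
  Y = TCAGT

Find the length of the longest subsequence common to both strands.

3

Let dp[i][j] be the LCS length of the first i bases of X and the first j bases of Y. dp[i][j] = dp[i-1][j-1]+1 when the i-th and j-th bases match, else max(dp[i-1][j], dp[i][j-1]).
    ·  T  C  A  G  T
 ·  0  0  0  0  0  0
 G  0  0  0  0  1  1
 T  0  1  1  1  1  2
 T  0  1  1  1  1  2
 G  0  1  1  1  2  2
 C  0  1  2  2  2  2
 C  0  1  2  2  2  2
 T  0  1  2  2  2  3
dp[7][5] = 3. One LCS (by backtracking along matches): TGT.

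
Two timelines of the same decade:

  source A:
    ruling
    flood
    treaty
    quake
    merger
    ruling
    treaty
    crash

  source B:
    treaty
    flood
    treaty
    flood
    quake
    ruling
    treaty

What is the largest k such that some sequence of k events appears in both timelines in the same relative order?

Match flood (source A #2, source B #2); then treaty (source A #3, source B #3); then quake (source A #4, source B #5); then ruling (source A #6, source B #6); then treaty (source A #7, source B #7) — 5 events in the same relative order in both. Since dp[8][7] = 5, nothing longer is possible.

5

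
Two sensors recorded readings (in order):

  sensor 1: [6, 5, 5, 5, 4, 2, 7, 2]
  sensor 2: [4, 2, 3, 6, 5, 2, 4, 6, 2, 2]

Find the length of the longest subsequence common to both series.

5

Match 6 [1,4], then 5 [2,5], then 4 [5,7], then 2 [6,9], then 2 [8,10] — 5 values in the same relative order in both. The LCS DP gives dp[8][10] = 5, so this is optimal.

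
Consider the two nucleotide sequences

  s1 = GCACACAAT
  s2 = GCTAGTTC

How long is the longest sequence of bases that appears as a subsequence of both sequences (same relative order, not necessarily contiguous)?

Let dp[i][j] be the LCS length of the first i bases of s1 and the first j bases of s2. dp[i][j] = dp[i-1][j-1]+1 when the i-th and j-th bases match, else max(dp[i-1][j], dp[i][j-1]).
    ·  G  C  T  A  G  T  T  C
 ·  0  0  0  0  0  0  0  0  0
 G  0  1  1  1  1  1  1  1  1
 C  0  1  2  2  2  2  2  2  2
 A  0  1  2  2  3  3  3  3  3
 C  0  1  2  2  3  3  3  3  4
 A  0  1  2  2  3  3  3  3  4
 C  0  1  2  2  3  3  3  3  4
 A  0  1  2  2  3  3  3  3  4
 A  0  1  2  2  3  3  3  3  4
 T  0  1  2  3  3  3  4  4  4
dp[9][8] = 4. One LCS (by backtracking along matches): GCAC.

4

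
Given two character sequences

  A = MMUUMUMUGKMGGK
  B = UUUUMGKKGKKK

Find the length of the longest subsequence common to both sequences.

8

Match U at A[3]=B[2]; then U at A[4]=B[3]; then U at A[6]=B[4]; then M at A[7]=B[5]; then G at A[9]=B[6]; then K at A[10]=B[8]; then G at A[12]=B[9]; then K at A[14]=B[12] — 8 characters in the same relative order in both. Since dp[14][12] = 8, nothing longer is possible.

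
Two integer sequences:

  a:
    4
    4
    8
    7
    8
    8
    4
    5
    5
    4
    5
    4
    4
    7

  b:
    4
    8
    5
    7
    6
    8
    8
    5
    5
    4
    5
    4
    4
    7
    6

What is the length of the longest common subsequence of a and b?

12

Taking 4 (a #2, b #1), then 8 (a #3, b #2), then 7 (a #4, b #4), then 8 (a #5, b #6), then 8 (a #6, b #7), then 5 (a #8, b #8), then 5 (a #9, b #9), then 4 (a #10, b #10), then 5 (a #11, b #11), then 4 (a #12, b #12), then 4 (a #13, b #13), then 7 (a #14, b #14) gives a common subsequence of length 12. dp[14][15] = 12 confirms this is the maximum.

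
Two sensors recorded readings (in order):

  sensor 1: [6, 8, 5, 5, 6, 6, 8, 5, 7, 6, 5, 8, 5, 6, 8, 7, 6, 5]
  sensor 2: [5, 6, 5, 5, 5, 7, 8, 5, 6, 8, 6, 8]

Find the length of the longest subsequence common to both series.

10

One common subsequence of length 10: 6 [1,2] → 5 [3,3] → 5 [4,4] → 5 [8,5] → 7 [9,6] → 8 [12,7] → 5 [13,8] → 6 [14,9] → 8 [15,10] → 6 [17,11]. The LCS DP gives dp[18][12] = 10, so this is optimal.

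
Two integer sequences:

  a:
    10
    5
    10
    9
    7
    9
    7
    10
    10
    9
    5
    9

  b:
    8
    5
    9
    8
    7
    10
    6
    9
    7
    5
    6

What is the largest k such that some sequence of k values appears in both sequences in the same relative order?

One common subsequence of length 6: 5 (a #2, b #2); then 9 (a #4, b #3); then 7 (a #5, b #5); then 9 (a #6, b #8); then 7 (a #7, b #9); then 5 (a #11, b #10). dp[12][11] = 6 confirms this is the maximum.

6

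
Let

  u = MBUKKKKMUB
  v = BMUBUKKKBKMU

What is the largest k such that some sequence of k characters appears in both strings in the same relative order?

Match M (u #1, v #2) → B (u #2, v #4) → U (u #3, v #5) → K (u #4, v #6) → K (u #5, v #7) → K (u #6, v #8) → K (u #7, v #10) → M (u #8, v #11) → U (u #9, v #12) — 9 characters in the same relative order in both, and the DP table's final entry dp[10][12] is also 9, so no common subsequence is longer.

9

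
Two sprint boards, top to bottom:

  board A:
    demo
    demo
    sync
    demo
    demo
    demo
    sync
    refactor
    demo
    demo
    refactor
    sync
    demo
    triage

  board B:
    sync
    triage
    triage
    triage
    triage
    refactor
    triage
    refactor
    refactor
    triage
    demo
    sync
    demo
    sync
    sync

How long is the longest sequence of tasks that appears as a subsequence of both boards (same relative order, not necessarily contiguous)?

Taking demo [2,11]; then sync [3,12]; then demo [6,13]; then sync [7,14]; then sync [12,15] gives a common subsequence of length 5. dp[14][15] = 5 confirms this is the maximum.

5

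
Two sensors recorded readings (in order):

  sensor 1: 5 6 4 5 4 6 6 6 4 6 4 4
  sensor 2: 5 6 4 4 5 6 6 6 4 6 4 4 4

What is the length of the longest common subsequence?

Pick 5 at sensor 1[1]=sensor 2[1] → 6 at sensor 1[2]=sensor 2[2] → 4 at sensor 1[3]=sensor 2[4] → 5 at sensor 1[4]=sensor 2[5] → 6 at sensor 1[6]=sensor 2[6] → 6 at sensor 1[7]=sensor 2[7] → 6 at sensor 1[8]=sensor 2[8] → 4 at sensor 1[9]=sensor 2[9] → 6 at sensor 1[10]=sensor 2[10] → 4 at sensor 1[11]=sensor 2[12] → 4 at sensor 1[12]=sensor 2[13]; all 11 values appear in both, in order. The LCS DP gives dp[12][13] = 11, so this is optimal.

11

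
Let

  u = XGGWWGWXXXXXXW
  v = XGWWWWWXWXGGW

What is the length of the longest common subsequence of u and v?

One common subsequence of length 8: X (u #1, v #1), then G (u #2, v #2), then W (u #4, v #5), then W (u #5, v #6), then W (u #7, v #7), then X (u #8, v #8), then X (u #9, v #10), then W (u #14, v #13), and the DP table's final entry dp[14][13] is also 8, so no common subsequence is longer.

8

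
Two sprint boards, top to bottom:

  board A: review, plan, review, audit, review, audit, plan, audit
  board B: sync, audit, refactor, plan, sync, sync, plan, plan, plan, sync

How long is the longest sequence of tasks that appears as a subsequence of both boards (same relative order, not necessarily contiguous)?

2

One common subsequence of length 2: plan [2,8] → plan [7,9]. The LCS DP gives dp[8][10] = 2, so this is optimal.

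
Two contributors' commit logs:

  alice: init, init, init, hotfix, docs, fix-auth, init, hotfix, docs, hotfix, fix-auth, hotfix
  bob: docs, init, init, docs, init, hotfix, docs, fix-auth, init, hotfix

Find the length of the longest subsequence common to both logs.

8

Pick init [1,2] → init [2,3] → init [3,5] → hotfix [4,6] → docs [5,7] → fix-auth [6,8] → init [7,9] → hotfix [12,10]; all 8 commits appear in both, in order. Since dp[12][10] = 8, nothing longer is possible.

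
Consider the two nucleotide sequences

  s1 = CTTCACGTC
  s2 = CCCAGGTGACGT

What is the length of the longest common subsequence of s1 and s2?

Match C (s1 #1, s2 #3), then T (s1 #2, s2 #7), then A (s1 #5, s2 #9), then C (s1 #6, s2 #10), then G (s1 #7, s2 #11), then T (s1 #8, s2 #12) — 6 bases in the same relative order in both. The LCS DP gives dp[9][12] = 6, so this is optimal.

6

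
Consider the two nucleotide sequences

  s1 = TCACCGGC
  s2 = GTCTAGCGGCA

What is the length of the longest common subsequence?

Pick T (s1 #1, s2 #2); then C (s1 #2, s2 #3); then A (s1 #3, s2 #5); then C (s1 #5, s2 #7); then G (s1 #6, s2 #8); then G (s1 #7, s2 #9); then C (s1 #8, s2 #10); all 7 bases appear in both, in order. The LCS DP gives dp[8][11] = 7, so this is optimal.

7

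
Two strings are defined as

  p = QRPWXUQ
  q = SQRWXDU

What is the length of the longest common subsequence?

5

Let dp[i][j] be the LCS length of the first i characters of p and the first j characters of q. dp[i][j] = dp[i-1][j-1]+1 when the i-th and j-th characters match, else max(dp[i-1][j], dp[i][j-1]).
    ·  S  Q  R  W  X  D  U
 ·  0  0  0  0  0  0  0  0
 Q  0  0  1  1  1  1  1  1
 R  0  0  1  2  2  2  2  2
 P  0  0  1  2  2  2  2  2
 W  0  0  1  2  3  3  3  3
 X  0  0  1  2  3  4  4  4
 U  0  0  1  2  3  4  4  5
 Q  0  0  1  2  3  4  4  5
dp[7][7] = 5. One LCS (by backtracking along matches): QRWXU.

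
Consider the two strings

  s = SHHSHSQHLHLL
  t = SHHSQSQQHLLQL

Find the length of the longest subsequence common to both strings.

10

Pick S at s[1]=t[1]; then H at s[2]=t[2]; then H at s[3]=t[3]; then S at s[4]=t[4]; then S at s[6]=t[6]; then Q at s[7]=t[8]; then H at s[8]=t[9]; then L at s[9]=t[10]; then L at s[11]=t[11]; then L at s[12]=t[13]; all 10 characters appear in both, in order, and the DP table's final entry dp[12][13] is also 10, so no common subsequence is longer.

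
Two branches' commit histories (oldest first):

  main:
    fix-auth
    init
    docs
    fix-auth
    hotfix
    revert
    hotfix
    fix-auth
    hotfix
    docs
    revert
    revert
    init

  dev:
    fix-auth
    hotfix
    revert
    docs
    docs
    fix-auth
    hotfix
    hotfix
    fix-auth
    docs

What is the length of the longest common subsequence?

One common subsequence of length 7: fix-auth (main #1, dev #1), docs (main #3, dev #5), fix-auth (main #4, dev #6), hotfix (main #5, dev #7), hotfix (main #7, dev #8), fix-auth (main #8, dev #9), docs (main #10, dev #10). The LCS DP gives dp[13][10] = 7, so this is optimal.

7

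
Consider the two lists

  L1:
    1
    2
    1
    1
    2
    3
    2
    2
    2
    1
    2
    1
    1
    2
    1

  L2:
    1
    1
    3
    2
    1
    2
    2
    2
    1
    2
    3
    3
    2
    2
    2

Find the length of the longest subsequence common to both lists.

Pick 1 [1,2], 2 [2,4], 1 [3,5], 1 [4,9], 2 [5,10], 3 [6,12], 2 [9,13], 2 [11,14], 2 [14,15]; all 9 values appear in both, in order, and the DP table's final entry dp[15][15] is also 9, so no common subsequence is longer.

9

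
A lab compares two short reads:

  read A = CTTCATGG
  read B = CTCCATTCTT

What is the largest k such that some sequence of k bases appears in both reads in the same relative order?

5

Match C [1,4]; then T [2,6]; then T [3,7]; then C [4,8]; then T [6,10] — 5 bases in the same relative order in both. The LCS DP gives dp[8][10] = 5, so this is optimal.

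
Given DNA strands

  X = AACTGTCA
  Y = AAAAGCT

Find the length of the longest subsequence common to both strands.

4

One common subsequence of length 4: A at X[1]=Y[3]; then A at X[2]=Y[4]; then C at X[3]=Y[6]; then T at X[6]=Y[7]. dp[8][7] = 4 confirms this is the maximum.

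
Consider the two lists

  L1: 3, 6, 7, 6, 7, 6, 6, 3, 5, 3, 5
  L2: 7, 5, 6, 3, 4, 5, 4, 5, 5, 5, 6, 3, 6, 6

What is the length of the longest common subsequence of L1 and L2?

5

Taking 7 at L1[3]=L2[1] → 6 at L1[7]=L2[3] → 3 at L1[8]=L2[4] → 5 at L1[9]=L2[10] → 3 at L1[10]=L2[12] gives a common subsequence of length 5. dp[11][14] = 5 confirms this is the maximum.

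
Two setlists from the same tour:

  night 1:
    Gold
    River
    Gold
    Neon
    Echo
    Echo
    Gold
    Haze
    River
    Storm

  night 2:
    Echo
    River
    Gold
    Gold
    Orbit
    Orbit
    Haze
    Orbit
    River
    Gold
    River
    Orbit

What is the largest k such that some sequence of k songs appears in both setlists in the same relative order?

One common subsequence of length 5: River (night 1 #2, night 2 #2); then Gold (night 1 #3, night 2 #3); then Gold (night 1 #7, night 2 #4); then Haze (night 1 #8, night 2 #7); then River (night 1 #9, night 2 #11). dp[10][12] = 5 confirms this is the maximum.

5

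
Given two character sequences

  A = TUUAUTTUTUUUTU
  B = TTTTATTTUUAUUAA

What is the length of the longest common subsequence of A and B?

9

Taking T [1,4]; then A [4,5]; then T [6,6]; then T [7,7]; then T [9,8]; then U [10,9]; then U [11,10]; then U [12,12]; then U [14,13] gives a common subsequence of length 9. The LCS DP gives dp[14][15] = 9, so this is optimal.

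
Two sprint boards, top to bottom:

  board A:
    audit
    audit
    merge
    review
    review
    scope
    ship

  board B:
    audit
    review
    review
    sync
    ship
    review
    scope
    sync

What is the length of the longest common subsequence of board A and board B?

4

Pick audit (board A #1, board B #1), review (board A #4, board B #3), review (board A #5, board B #6), scope (board A #6, board B #7); all 4 tasks appear in both, in order. The LCS DP gives dp[7][8] = 4, so this is optimal.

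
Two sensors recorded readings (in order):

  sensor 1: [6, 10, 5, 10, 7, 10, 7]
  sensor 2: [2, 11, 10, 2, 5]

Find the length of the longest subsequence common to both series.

One common subsequence of length 2: 10 [2,3]; then 5 [3,5]. The LCS DP gives dp[7][5] = 2, so this is optimal.

2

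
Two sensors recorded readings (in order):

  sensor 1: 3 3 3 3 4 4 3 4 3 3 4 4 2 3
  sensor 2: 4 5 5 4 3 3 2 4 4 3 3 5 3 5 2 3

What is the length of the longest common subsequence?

Pick 3 (sensor 1 #1, sensor 2 #5), then 3 (sensor 1 #2, sensor 2 #6), then 4 (sensor 1 #5, sensor 2 #8), then 4 (sensor 1 #6, sensor 2 #9), then 3 (sensor 1 #7, sensor 2 #10), then 3 (sensor 1 #9, sensor 2 #11), then 3 (sensor 1 #10, sensor 2 #13), then 2 (sensor 1 #13, sensor 2 #15), then 3 (sensor 1 #14, sensor 2 #16); all 9 values appear in both, in order, and the DP table's final entry dp[14][16] is also 9, so no common subsequence is longer.

9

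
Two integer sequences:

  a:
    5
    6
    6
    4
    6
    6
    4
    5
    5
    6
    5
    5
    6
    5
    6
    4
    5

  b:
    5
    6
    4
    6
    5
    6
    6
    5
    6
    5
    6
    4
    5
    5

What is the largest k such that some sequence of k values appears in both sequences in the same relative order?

12

Taking 5 (a #1, b #1), 6 (a #3, b #2), 4 (a #4, b #3), 6 (a #5, b #4), 6 (a #6, b #6), 6 (a #10, b #7), 5 (a #12, b #8), 6 (a #13, b #9), 5 (a #14, b #10), 6 (a #15, b #11), 4 (a #16, b #12), 5 (a #17, b #14) gives a common subsequence of length 12, and the DP table's final entry dp[17][14] is also 12, so no common subsequence is longer.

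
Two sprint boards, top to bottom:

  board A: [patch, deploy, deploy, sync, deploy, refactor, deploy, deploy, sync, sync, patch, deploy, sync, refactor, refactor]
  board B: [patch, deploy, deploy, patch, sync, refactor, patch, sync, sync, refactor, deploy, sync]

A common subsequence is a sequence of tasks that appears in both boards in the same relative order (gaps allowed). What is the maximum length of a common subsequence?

9

Match patch at board A[1]=board B[1]; then deploy at board A[2]=board B[2]; then deploy at board A[3]=board B[3]; then sync at board A[4]=board B[5]; then refactor at board A[6]=board B[6]; then sync at board A[9]=board B[8]; then sync at board A[10]=board B[9]; then deploy at board A[12]=board B[11]; then sync at board A[13]=board B[12] — 9 tasks in the same relative order in both. The LCS DP gives dp[15][12] = 9, so this is optimal.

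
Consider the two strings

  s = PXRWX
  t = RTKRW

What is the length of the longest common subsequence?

Let dp[i][j] be the LCS length of the first i characters of s and the first j characters of t. dp[i][j] = dp[i-1][j-1]+1 when the i-th and j-th characters match, else max(dp[i-1][j], dp[i][j-1]).
    ·  R  T  K  R  W
 ·  0  0  0  0  0  0
 P  0  0  0  0  0  0
 X  0  0  0  0  0  0
 R  0  1  1  1  1  1
 W  0  1  1  1  1  2
 X  0  1  1  1  1  2
dp[5][5] = 2. One LCS (by backtracking along matches): RW.

2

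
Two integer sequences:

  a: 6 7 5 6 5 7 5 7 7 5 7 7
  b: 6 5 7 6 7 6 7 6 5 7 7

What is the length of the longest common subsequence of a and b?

One common subsequence of length 8: 6 at a[1]=b[1] → 7 at a[2]=b[3] → 6 at a[4]=b[4] → 7 at a[6]=b[5] → 7 at a[8]=b[7] → 5 at a[10]=b[9] → 7 at a[11]=b[10] → 7 at a[12]=b[11], and the DP table's final entry dp[12][11] is also 8, so no common subsequence is longer.

8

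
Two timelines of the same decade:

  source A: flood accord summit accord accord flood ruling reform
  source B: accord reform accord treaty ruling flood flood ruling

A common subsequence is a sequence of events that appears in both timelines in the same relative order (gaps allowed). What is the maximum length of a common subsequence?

Pick accord [2,1] → accord [4,3] → flood [6,7] → ruling [7,8]; all 4 events appear in both, in order. dp[8][8] = 4 confirms this is the maximum.

4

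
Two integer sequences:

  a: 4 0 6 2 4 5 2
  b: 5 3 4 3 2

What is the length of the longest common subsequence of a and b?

2

Let dp[i][j] be the LCS length of the first i values of a and the first j values of b. dp[i][j] = dp[i-1][j-1]+1 when the i-th and j-th values match, else max(dp[i-1][j], dp[i][j-1]).
    ·  5  3  4  3  2
 ·  0  0  0  0  0  0
 4  0  0  0  1  1  1
 0  0  0  0  1  1  1
 6  0  0  0  1  1  1
 2  0  0  0  1  1  2
 4  0  0  0  1  1  2
 5  0  1  1  1  1  2
 2  0  1  1  1  1  2
dp[7][5] = 2. One LCS (by backtracking along matches): 4, 2.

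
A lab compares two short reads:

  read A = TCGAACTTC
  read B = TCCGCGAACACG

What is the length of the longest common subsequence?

7

One common subsequence of length 7: T (read A #1, read B #1), C (read A #2, read B #5), G (read A #3, read B #6), A (read A #4, read B #7), A (read A #5, read B #8), C (read A #6, read B #9), C (read A #9, read B #11). dp[9][12] = 7 confirms this is the maximum.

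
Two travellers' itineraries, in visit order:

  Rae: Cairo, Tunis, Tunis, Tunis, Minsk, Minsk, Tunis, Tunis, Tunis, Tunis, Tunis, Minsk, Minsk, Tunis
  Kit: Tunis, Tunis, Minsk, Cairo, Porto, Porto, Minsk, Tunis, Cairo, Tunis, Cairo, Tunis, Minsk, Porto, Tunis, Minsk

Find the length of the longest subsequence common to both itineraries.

Taking Tunis at Rae[3]=Kit[1] → Tunis at Rae[4]=Kit[2] → Minsk at Rae[5]=Kit[3] → Minsk at Rae[6]=Kit[7] → Tunis at Rae[7]=Kit[8] → Tunis at Rae[8]=Kit[10] → Tunis at Rae[9]=Kit[12] → Tunis at Rae[11]=Kit[15] → Minsk at Rae[13]=Kit[16] gives a common subsequence of length 9. Since dp[14][16] = 9, nothing longer is possible.

9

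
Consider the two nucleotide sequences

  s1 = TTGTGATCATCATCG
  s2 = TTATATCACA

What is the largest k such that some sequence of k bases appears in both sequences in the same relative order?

9

Let dp[i][j] be the LCS length of the first i bases of s1 and the first j bases of s2. dp[i][j] = dp[i-1][j-1]+1 when the i-th and j-th bases match, else max(dp[i-1][j], dp[i][j-1]).
    ·  T  T  A  T  A  T  C  A  C  A
 ·  0  0  0  0  0  0  0  0  0  0  0
 T  0  1  1  1  1  1  1  1  1  1  1
 T  0  1  2  2  2  2  2  2  2  2  2
 G  0  1  2  2  2  2  2  2  2  2  2
 T  0  1  2  2  3  3  3  3  3  3  3
 G  0  1  2  2  3  3  3  3  3  3  3
 A  0  1  2  3  3  4  4  4  4  4  4
 T  0  1  2  3  4  4  5  5  5  5  5
 C  0  1  2  3  4  4  5  6  6  6  6
 A  0  1  2  3  4  5  5  6  7  7  7
 T  0  1  2  3  4  5  6  6  7  7  7
 C  0  1  2  3  4  5  6  7  7  8  8
 A  0  1  2  3  4  5  6  7  8  8  9
 T  0  1  2  3  4  5  6  7  8  8  9
 C  0  1  2  3  4  5  6  7  8  9  9
 G  0  1  2  3  4  5  6  7  8  9  9
dp[15][10] = 9. One LCS (by backtracking along matches): TTTATCACA.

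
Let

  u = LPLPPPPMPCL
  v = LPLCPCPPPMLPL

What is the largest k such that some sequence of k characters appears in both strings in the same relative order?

Let dp[i][j] be the LCS length of the first i characters of u and the first j characters of v. dp[i][j] = dp[i-1][j-1]+1 when the i-th and j-th characters match, else max(dp[i-1][j], dp[i][j-1]).
    ·  L  P  L  C  P  C  P  P  P  M  L  P  L
 ·  0  0  0  0  0  0  0  0  0  0  0  0  0  0
 L  0  1  1  1  1  1  1  1  1  1  1  1  1  1
 P  0  1  2  2  2  2  2  2  2  2  2  2  2  2
 L  0  1  2  3  3  3  3  3  3  3  3  3  3  3
 P  0  1  2  3  3  4  4  4  4  4  4  4  4  4
 P  0  1  2  3  3  4  4  5  5  5  5  5  5  5
 P  0  1  2  3  3  4  4  5  6  6  6  6  6  6
 P  0  1  2  3  3  4  4  5  6  7  7  7  7  7
 M  0  1  2  3  3  4  4  5  6  7  8  8  8  8
 P  0  1  2  3  3  4  4  5  6  7  8  8  9  9
 C  0  1  2  3  4  4  5  5  6  7  8  8  9  9
 L  0  1  2  3  4  4  5  5  6  7  8  9  9 10
dp[11][13] = 10. One LCS (by backtracking along matches): LPLPPPPMPL.

10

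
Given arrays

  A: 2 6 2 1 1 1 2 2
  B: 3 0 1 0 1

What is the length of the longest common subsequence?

2

Taking 1 (A #4, B #3), 1 (A #6, B #5) gives a common subsequence of length 2. dp[8][5] = 2 confirms this is the maximum.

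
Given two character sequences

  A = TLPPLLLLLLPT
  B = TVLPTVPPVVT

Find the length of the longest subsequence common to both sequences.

Let dp[i][j] be the LCS length of the first i characters of A and the first j characters of B. dp[i][j] = dp[i-1][j-1]+1 when the i-th and j-th characters match, else max(dp[i-1][j], dp[i][j-1]).
    ·  T  V  L  P  T  V  P  P  V  V  T
 ·  0  0  0  0  0  0  0  0  0  0  0  0
 T  0  1  1  1  1  1  1  1  1  1  1  1
 L  0  1  1  2  2  2  2  2  2  2  2  2
 P  0  1  1  2  3  3  3  3  3  3  3  3
 P  0  1  1  2  3  3  3  4  4  4  4  4
 L  0  1  1  2  3  3  3  4  4  4  4  4
 L  0  1  1  2  3  3  3  4  4  4  4  4
 L  0  1  1  2  3  3  3  4  4  4  4  4
 L  0  1  1  2  3  3  3  4  4  4  4  4
 L  0  1  1  2  3  3  3  4  4  4  4  4
 L  0  1  1  2  3  3  3  4  4  4  4  4
 P  0  1  1  2  3  3  3  4  5  5  5  5
 T  0  1  1  2  3  4  4  4  5  5  5  6
dp[12][11] = 6. One LCS (by backtracking along matches): TLPPPT.

6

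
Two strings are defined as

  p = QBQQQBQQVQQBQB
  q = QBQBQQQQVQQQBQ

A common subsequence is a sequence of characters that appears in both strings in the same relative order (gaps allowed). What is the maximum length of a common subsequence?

Match Q [1,1] → B [2,2] → Q [3,3] → Q [4,5] → Q [5,6] → Q [7,7] → Q [8,8] → V [9,9] → Q [10,11] → Q [11,12] → B [12,13] → Q [13,14] — 12 characters in the same relative order in both. Since dp[14][14] = 12, nothing longer is possible.

12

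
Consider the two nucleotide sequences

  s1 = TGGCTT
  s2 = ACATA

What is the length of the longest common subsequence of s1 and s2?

Let dp[i][j] be the LCS length of the first i bases of s1 and the first j bases of s2. dp[i][j] = dp[i-1][j-1]+1 when the i-th and j-th bases match, else max(dp[i-1][j], dp[i][j-1]).
    ·  A  C  A  T  A
 ·  0  0  0  0  0  0
 T  0  0  0  0  1  1
 G  0  0  0  0  1  1
 G  0  0  0  0  1  1
 C  0  0  1  1  1  1
 T  0  0  1  1  2  2
 T  0  0  1  1  2  2
dp[6][5] = 2. One LCS (by backtracking along matches): CT.

2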